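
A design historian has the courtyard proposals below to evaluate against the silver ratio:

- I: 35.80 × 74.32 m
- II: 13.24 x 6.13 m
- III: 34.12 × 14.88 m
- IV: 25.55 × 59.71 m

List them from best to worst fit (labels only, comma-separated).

IV, III, II, I

I: 74.32/35.80 ≈ 2.076 → |2.076 − 2.414| = 0.338
II: 13.24/6.13 ≈ 2.160 → |2.160 − 2.414| = 0.254
III: 34.12/14.88 ≈ 2.293 → |2.293 − 2.414| = 0.121
IV: 59.71/25.55 ≈ 2.337 → |2.337 − 2.414| = 0.077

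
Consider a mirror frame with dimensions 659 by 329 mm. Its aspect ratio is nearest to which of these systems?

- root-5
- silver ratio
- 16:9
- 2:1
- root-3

2:1

Ratio = 659 / 329 ≈ 2.003.
Distances: root-5 2.236 (Δ 0.233); silver ratio 2.414 (Δ 0.411); 16:9 1.778 (Δ 0.225); 2:1 2.000 (Δ 0.003); root-3 1.732 (Δ 0.271).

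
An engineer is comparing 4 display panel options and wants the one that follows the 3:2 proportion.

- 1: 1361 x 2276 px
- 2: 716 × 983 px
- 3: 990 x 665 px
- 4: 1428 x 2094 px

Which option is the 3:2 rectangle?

Target 3:2 ≈ 1.500.
1: 1.672 (Δ0.172)  2: 1.373 (Δ0.127)  3: 1.489 (Δ0.011)  4: 1.466 (Δ0.034)

3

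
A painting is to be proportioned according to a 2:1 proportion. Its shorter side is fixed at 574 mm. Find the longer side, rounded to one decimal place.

2:1 = 2.00000.
Longer side = 574 × 2.00000 ≈ 1148.000 → 1148.0 mm.

1148.0 mm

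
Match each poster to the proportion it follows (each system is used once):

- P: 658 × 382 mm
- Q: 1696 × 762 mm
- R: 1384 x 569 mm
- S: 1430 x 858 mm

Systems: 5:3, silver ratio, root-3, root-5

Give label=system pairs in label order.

P=root-3, Q=root-5, R=silver ratio, S=5:3

P = 658/382 ≈ 1.723 → root-3 (1.732)
Q = 1696/762 ≈ 2.226 → root-5 (2.236)
R = 1384/569 ≈ 2.432 → silver ratio (2.414)
S = 1430/858 ≈ 1.667 → 5:3 (1.667)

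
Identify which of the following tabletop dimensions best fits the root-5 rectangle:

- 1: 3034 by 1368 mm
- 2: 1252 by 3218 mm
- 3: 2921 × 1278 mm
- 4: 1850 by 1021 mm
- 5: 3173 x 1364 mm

Ratios (long/short): 1 ≈ 2.218; 2 ≈ 2.570; 3 ≈ 2.286; 4 ≈ 1.812; 5 ≈ 2.326.
root-5 ≈ 2.236; option 1 is nearest (Δ 0.018).

1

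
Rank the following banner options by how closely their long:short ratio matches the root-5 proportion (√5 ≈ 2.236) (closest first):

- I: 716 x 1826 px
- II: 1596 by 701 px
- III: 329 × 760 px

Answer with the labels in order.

Ratios: I = 1826 / 716 ≈ 2.550; II = 1596 / 701 ≈ 2.277; III = 760 / 329 ≈ 2.310.
|Δ from 2.236|: I 0.314; II 0.041; III 0.074.

II, III, I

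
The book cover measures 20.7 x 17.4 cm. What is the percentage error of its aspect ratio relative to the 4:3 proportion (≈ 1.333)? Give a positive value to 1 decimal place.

Ratio = 20.7 / 17.4 ≈ 1.1897.
Ideal 4:3 ≈ 1.3333. |1.1897 − 1.3333| / 1.3333 ≈ 10.77% → 10.8%.

10.8%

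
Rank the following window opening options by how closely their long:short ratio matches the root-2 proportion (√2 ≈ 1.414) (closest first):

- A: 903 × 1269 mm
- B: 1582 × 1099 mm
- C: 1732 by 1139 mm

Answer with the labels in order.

A, B, C

A: 1269/903 ≈ 1.405 → |1.405 − 1.414| = 0.009
B: 1582/1099 ≈ 1.439 → |1.439 − 1.414| = 0.025
C: 1732/1139 ≈ 1.521 → |1.521 − 1.414| = 0.107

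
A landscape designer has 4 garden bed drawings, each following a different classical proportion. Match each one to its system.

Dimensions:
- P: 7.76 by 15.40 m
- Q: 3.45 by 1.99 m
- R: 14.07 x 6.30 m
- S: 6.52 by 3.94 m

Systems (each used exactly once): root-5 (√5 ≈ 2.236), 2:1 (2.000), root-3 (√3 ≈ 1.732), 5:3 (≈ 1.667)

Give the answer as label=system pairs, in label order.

Ratios: P ≈ 1.985; Q ≈ 1.734; R ≈ 2.233; S ≈ 1.655.
Targets: root-5 ≈ 2.236; 2:1 ≈ 2.000; root-3 ≈ 1.732; 5:3 ≈ 1.667.

P=2:1, Q=root-3, R=root-5, S=5:3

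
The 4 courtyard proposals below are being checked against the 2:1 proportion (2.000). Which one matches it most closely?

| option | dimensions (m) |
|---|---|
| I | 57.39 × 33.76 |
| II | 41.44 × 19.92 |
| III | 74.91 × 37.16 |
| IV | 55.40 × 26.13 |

Ratios (long/short): I ≈ 1.700; II ≈ 2.080; III ≈ 2.016; IV ≈ 2.120.
2:1 ≈ 2.000; option III is nearest (Δ 0.016).

III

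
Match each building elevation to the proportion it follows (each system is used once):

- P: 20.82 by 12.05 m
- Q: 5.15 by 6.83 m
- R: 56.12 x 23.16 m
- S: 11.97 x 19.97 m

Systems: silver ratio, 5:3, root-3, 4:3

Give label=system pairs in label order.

P=root-3, Q=4:3, R=silver ratio, S=5:3

P = 20.82/12.05 ≈ 1.728 → root-3 (1.732)
Q = 6.83/5.15 ≈ 1.326 → 4:3 (1.333)
R = 56.12/23.16 ≈ 2.423 → silver ratio (2.414)
S = 19.97/11.97 ≈ 1.668 → 5:3 (1.667)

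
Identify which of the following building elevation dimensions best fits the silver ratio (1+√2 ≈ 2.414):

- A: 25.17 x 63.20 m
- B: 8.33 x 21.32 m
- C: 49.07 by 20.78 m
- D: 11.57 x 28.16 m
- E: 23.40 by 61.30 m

D

Ratios (long/short): A ≈ 2.511; B ≈ 2.559; C ≈ 2.361; D ≈ 2.434; E ≈ 2.620.
silver ratio ≈ 2.414; option D is nearest (Δ 0.020).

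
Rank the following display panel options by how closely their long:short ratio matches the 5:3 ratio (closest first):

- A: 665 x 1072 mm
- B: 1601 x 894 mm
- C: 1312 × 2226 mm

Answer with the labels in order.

C, A, B

A: 1072/665 ≈ 1.612 → |1.612 − 1.667| = 0.055
B: 1601/894 ≈ 1.791 → |1.791 − 1.667| = 0.124
C: 2226/1312 ≈ 1.697 → |1.697 − 1.667| = 0.030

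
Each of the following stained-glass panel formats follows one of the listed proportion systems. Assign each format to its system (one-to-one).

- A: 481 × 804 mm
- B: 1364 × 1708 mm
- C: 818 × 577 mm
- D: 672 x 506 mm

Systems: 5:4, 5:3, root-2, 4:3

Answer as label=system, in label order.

Ratios: A ≈ 1.672; B ≈ 1.252; C ≈ 1.418; D ≈ 1.328.
Targets: 5:4 ≈ 1.250; 5:3 ≈ 1.667; root-2 ≈ 1.414; 4:3 ≈ 1.333.

A=5:3, B=5:4, C=root-2, D=4:3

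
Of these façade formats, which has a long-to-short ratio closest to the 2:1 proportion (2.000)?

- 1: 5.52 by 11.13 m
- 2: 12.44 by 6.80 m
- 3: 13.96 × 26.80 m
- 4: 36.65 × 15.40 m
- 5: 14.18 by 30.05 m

1

Ratios (long/short): 1 ≈ 2.016; 2 ≈ 1.829; 3 ≈ 1.920; 4 ≈ 2.380; 5 ≈ 2.119.
2:1 ≈ 2.000; option 1 is nearest (Δ 0.016).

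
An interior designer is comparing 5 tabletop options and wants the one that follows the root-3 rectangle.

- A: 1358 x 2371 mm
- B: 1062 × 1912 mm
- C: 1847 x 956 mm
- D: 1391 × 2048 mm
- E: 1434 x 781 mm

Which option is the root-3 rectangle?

A

Target root-3 ≈ 1.732.
A: 1.746 (Δ0.014)  B: 1.800 (Δ0.068)  C: 1.932 (Δ0.200)  D: 1.472 (Δ0.260)  E: 1.836 (Δ0.104)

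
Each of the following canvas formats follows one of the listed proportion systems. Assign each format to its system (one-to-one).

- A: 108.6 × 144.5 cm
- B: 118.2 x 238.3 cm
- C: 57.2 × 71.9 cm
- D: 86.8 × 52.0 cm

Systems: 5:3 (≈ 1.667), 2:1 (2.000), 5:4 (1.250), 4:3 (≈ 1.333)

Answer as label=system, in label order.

A=4:3, B=2:1, C=5:4, D=5:3

A = 144.5/108.6 ≈ 1.331 → 4:3 (1.333)
B = 238.3/118.2 ≈ 2.016 → 2:1 (2.000)
C = 71.9/57.2 ≈ 1.257 → 5:4 (1.250)
D = 86.8/52.0 ≈ 1.669 → 5:3 (1.667)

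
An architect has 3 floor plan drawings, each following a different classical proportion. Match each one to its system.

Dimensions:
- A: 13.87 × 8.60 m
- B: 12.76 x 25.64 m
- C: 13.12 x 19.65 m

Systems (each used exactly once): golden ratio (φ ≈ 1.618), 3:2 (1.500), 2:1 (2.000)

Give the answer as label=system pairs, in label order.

A = 13.87/8.60 ≈ 1.613 → golden ratio (1.618)
B = 25.64/12.76 ≈ 2.009 → 2:1 (2.000)
C = 19.65/13.12 ≈ 1.498 → 3:2 (1.500)

A=golden ratio, B=2:1, C=3:2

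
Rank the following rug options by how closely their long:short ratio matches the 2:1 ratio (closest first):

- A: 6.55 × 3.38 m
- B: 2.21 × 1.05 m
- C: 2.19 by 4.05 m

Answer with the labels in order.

A: 6.55/3.38 ≈ 1.938 → |1.938 − 2.000| = 0.062
B: 2.21/1.05 ≈ 2.105 → |2.105 − 2.000| = 0.105
C: 4.05/2.19 ≈ 1.849 → |1.849 − 2.000| = 0.151

A, B, C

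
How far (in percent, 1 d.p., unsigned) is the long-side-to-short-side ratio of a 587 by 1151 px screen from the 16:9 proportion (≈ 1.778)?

Ratio = 1151 / 587 ≈ 1.9608.
Ideal 16:9 ≈ 1.7778. |1.9608 − 1.7778| / 1.7778 ≈ 10.29% → 10.3%.

10.3%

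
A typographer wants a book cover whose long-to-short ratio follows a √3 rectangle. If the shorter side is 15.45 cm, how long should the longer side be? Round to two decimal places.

root-3 ≈ 1.73205.
Longer side = 15.45 × 1.73205 ≈ 26.7602 → 26.76 cm.

26.76 cm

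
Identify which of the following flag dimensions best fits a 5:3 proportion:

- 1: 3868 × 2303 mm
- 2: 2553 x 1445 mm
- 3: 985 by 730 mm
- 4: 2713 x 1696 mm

1

Target 5:3 ≈ 1.667.
1: 1.680 (Δ0.013)  2: 1.767 (Δ0.100)  3: 1.349 (Δ0.318)  4: 1.600 (Δ0.067)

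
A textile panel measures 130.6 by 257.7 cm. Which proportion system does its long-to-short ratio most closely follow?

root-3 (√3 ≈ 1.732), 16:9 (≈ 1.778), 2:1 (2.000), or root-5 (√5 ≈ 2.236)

Ratio = 257.7 / 130.6 ≈ 1.973.
Distances: root-3 1.732 (Δ 0.241); 16:9 1.778 (Δ 0.195); 2:1 2.000 (Δ 0.027); root-5 2.236 (Δ 0.263).

2:1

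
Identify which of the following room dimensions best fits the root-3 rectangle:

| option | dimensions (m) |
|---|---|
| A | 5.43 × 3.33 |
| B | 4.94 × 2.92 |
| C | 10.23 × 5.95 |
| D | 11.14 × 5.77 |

C

Target root-3 ≈ 1.732.
A: 1.631 (Δ0.101)  B: 1.692 (Δ0.040)  C: 1.719 (Δ0.013)  D: 1.931 (Δ0.199)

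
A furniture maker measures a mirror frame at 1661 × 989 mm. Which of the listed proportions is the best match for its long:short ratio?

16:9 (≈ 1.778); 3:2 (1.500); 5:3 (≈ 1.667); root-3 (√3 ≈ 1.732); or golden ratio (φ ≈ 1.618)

1661/989 ≈ 1.679. Nearest candidates are 5:3 (1.667, off by 0.012) and root-3 (1.732, off by 0.053).

5:3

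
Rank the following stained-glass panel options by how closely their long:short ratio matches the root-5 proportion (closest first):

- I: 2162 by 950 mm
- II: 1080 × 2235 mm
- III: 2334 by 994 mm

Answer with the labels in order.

I, III, II

Ratios: I = 2162 / 950 ≈ 2.276; II = 2235 / 1080 ≈ 2.069; III = 2334 / 994 ≈ 2.348.
|Δ from 2.236|: I 0.040; II 0.167; III 0.112.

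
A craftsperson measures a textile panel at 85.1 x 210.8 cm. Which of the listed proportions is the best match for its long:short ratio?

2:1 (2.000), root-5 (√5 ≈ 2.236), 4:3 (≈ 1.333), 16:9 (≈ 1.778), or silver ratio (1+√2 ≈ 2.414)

210.8/85.1 ≈ 2.477. Nearest candidates are silver ratio (2.414, off by 0.063) and root-5 (2.236, off by 0.241).

silver ratio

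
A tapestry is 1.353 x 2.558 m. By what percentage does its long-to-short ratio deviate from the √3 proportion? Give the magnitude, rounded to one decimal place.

Ratio = 2.558 / 1.353 ≈ 1.8906.
Ideal root-3 ≈ 1.7321. |1.8906 − 1.7321| / 1.7321 ≈ 9.15% → 9.2%.

9.2%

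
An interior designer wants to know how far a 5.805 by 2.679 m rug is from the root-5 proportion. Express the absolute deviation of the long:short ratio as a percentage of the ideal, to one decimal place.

Ratio = 5.805 / 2.679 ≈ 2.1669.
Ideal root-5 ≈ 2.2361. |2.1669 − 2.2361| / 2.2361 ≈ 3.09% → 3.1%.

3.1%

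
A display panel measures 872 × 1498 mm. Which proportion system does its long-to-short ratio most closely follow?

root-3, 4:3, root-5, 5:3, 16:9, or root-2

Ratio = 1498 / 872 ≈ 1.718.
Distances: root-3 1.732 (Δ 0.014); 4:3 1.333 (Δ 0.385); root-5 2.236 (Δ 0.518); 5:3 1.667 (Δ 0.051); 16:9 1.778 (Δ 0.060); root-2 1.414 (Δ 0.304).

root-3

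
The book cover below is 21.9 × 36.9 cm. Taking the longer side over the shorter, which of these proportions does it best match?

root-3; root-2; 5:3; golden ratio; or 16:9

36.9/21.9 ≈ 1.685. Nearest candidates are 5:3 (1.667, off by 0.018) and root-3 (1.732, off by 0.047).

5:3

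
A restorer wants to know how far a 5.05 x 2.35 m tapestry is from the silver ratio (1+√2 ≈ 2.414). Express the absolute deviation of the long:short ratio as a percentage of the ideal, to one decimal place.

11.0%

Ratio = 5.05 / 2.35 ≈ 2.1489.
Ideal silver ratio ≈ 2.4142. |2.1489 − 2.4142| / 2.4142 ≈ 10.99% → 11.0%.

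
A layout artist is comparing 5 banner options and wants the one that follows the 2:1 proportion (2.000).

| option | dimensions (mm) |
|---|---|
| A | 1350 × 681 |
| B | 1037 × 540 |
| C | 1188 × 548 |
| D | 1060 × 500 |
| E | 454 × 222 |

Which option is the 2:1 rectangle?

Target 2:1 ≈ 2.000.
A: 1.982 (Δ0.018)  B: 1.920 (Δ0.080)  C: 2.168 (Δ0.168)  D: 2.120 (Δ0.120)  E: 2.045 (Δ0.045)

A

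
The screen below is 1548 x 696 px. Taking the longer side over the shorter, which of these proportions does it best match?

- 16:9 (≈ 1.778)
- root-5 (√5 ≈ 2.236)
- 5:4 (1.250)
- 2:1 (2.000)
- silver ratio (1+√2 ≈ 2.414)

1548/696 ≈ 2.224. Nearest candidates are root-5 (2.236, off by 0.012) and silver ratio (2.414, off by 0.190).

root-5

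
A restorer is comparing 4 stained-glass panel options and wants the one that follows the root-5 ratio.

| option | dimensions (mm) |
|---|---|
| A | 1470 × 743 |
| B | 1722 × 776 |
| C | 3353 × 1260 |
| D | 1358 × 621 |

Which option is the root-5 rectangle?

Target root-5 ≈ 2.236.
A: 1.978 (Δ0.258)  B: 2.219 (Δ0.017)  C: 2.661 (Δ0.425)  D: 2.187 (Δ0.049)

B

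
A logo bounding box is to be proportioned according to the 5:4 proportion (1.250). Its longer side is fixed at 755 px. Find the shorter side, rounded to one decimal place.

604.0 px

5:4 = 1.25000.
Shorter side = 755 ÷ 1.25000 ≈ 604.000 → 604.0 px.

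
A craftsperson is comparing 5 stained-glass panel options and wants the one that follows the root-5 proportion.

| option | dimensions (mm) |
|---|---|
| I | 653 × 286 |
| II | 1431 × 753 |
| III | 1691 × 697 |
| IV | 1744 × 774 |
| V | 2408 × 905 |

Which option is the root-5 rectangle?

Ratios (long/short): I ≈ 2.283; II ≈ 1.900; III ≈ 2.426; IV ≈ 2.253; V ≈ 2.661.
root-5 ≈ 2.236; option IV is nearest (Δ 0.017).

IV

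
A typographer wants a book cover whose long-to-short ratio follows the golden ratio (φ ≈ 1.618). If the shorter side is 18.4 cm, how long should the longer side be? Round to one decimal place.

golden ratio ≈ 1.61803.
Longer side = 18.4 × 1.61803 ≈ 29.772 → 29.8 cm.

29.8 cm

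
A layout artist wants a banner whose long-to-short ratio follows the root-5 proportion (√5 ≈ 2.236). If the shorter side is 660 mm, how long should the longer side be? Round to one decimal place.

root-5 ≈ 2.23607.
Longer side = 660 × 2.23607 ≈ 1475.806 → 1475.8 mm.

1475.8 mm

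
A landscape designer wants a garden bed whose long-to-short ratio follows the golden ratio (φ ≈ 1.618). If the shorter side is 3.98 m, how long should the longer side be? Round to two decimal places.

6.44 m

golden ratio ≈ 1.61803.
Longer side = 3.98 × 1.61803 ≈ 6.4398 → 6.44 m.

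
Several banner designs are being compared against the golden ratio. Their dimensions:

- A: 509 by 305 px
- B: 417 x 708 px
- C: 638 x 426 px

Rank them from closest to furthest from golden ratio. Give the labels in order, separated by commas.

A, B, C

Ratios: A = 509 / 305 ≈ 1.669; B = 708 / 417 ≈ 1.698; C = 638 / 426 ≈ 1.498.
|Δ from 1.618|: A 0.051; B 0.080; C 0.120.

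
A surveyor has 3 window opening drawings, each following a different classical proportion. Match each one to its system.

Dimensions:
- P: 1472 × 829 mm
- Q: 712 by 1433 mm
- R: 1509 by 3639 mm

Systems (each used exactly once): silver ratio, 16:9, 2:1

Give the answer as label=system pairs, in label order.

P=16:9, Q=2:1, R=silver ratio

Ratios: P ≈ 1.776; Q ≈ 2.013; R ≈ 2.412.
Targets: silver ratio ≈ 2.414; 16:9 ≈ 1.778; 2:1 ≈ 2.000.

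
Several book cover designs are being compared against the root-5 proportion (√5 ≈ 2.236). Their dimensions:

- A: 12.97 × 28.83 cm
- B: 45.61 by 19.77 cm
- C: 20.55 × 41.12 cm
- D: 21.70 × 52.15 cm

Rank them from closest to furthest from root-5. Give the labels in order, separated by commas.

A, B, D, C

A: 28.83/12.97 ≈ 2.223 → |2.223 − 2.236| = 0.013
B: 45.61/19.77 ≈ 2.307 → |2.307 − 2.236| = 0.071
C: 41.12/20.55 ≈ 2.001 → |2.001 − 2.236| = 0.235
D: 52.15/21.70 ≈ 2.403 → |2.403 − 2.236| = 0.167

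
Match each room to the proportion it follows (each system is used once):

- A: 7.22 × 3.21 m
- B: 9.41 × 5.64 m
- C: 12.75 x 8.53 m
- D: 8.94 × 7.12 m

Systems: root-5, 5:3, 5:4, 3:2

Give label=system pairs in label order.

Ratios: A ≈ 2.249; B ≈ 1.668; C ≈ 1.495; D ≈ 1.256.
Targets: root-5 ≈ 2.236; 5:3 ≈ 1.667; 5:4 ≈ 1.250; 3:2 ≈ 1.500.

A=root-5, B=5:3, C=3:2, D=5:4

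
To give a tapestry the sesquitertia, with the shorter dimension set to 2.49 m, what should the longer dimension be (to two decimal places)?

3.32 m

4:3 ≈ 1.33333.
Longer side = 2.49 × 1.33333 ≈ 3.3200 → 3.32 m.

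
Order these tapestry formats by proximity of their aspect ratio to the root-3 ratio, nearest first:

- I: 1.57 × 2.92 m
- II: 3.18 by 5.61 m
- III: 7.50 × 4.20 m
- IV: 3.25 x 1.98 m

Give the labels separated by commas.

II, III, IV, I

Ratios: I = 2.92 / 1.57 ≈ 1.860; II = 5.61 / 3.18 ≈ 1.764; III = 7.50 / 4.20 ≈ 1.786; IV = 3.25 / 1.98 ≈ 1.641.
|Δ from 1.732|: I 0.128; II 0.032; III 0.054; IV 0.091.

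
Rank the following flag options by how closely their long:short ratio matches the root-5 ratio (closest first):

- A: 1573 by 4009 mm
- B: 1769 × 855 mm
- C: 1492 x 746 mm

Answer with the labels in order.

A: 4009/1573 ≈ 2.549 → |2.549 − 2.236| = 0.313
B: 1769/855 ≈ 2.069 → |2.069 − 2.236| = 0.167
C: 1492/746 ≈ 2.000 → |2.000 − 2.236| = 0.236

B, C, A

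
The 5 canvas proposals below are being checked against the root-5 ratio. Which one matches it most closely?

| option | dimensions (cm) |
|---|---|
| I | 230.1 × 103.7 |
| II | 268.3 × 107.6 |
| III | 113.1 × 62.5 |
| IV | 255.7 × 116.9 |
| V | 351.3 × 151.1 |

Target root-5 ≈ 2.236.
I: 2.219 (Δ0.017)  II: 2.493 (Δ0.257)  III: 1.810 (Δ0.426)  IV: 2.187 (Δ0.049)  V: 2.325 (Δ0.089)

I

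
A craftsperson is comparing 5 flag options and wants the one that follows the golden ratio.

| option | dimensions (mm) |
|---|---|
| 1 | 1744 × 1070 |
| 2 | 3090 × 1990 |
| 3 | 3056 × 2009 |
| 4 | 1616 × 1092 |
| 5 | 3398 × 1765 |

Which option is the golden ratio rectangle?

1

Ratios (long/short): 1 ≈ 1.630; 2 ≈ 1.553; 3 ≈ 1.521; 4 ≈ 1.480; 5 ≈ 1.925.
golden ratio ≈ 1.618; option 1 is nearest (Δ 0.012).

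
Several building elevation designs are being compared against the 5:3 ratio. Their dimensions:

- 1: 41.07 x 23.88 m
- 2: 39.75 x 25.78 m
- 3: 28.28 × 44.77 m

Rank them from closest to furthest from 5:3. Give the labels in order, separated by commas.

1: 41.07/23.88 ≈ 1.720 → |1.720 − 1.667| = 0.053
2: 39.75/25.78 ≈ 1.542 → |1.542 − 1.667| = 0.125
3: 44.77/28.28 ≈ 1.583 → |1.583 − 1.667| = 0.084

1, 3, 2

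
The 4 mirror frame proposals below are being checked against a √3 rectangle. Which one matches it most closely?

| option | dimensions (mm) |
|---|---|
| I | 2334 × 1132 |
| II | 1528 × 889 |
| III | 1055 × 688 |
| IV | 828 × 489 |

II

Ratios (long/short): I ≈ 2.062; II ≈ 1.719; III ≈ 1.533; IV ≈ 1.693.
root-3 ≈ 1.732; option II is nearest (Δ 0.013).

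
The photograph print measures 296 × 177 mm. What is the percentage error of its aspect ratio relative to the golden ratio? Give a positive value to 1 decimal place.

Ratio = 296 / 177 ≈ 1.6723.
Ideal golden ratio ≈ 1.6180. |1.6723 − 1.6180| / 1.6180 ≈ 3.36% → 3.4%.

3.4%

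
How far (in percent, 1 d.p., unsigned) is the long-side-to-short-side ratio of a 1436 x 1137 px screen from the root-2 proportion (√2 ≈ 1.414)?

10.7%

Ratio = 1436 / 1137 ≈ 1.2630.
Ideal root-2 ≈ 1.4142. |1.2630 − 1.4142| / 1.4142 ≈ 10.69% → 10.7%.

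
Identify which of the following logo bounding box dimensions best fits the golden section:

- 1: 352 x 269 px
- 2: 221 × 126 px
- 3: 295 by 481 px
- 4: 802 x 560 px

Ratios (long/short): 1 ≈ 1.309; 2 ≈ 1.754; 3 ≈ 1.631; 4 ≈ 1.432.
golden ratio ≈ 1.618; option 3 is nearest (Δ 0.013).

3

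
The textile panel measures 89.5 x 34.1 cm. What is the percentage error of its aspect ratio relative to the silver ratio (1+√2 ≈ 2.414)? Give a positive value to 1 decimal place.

Ratio = 89.5 / 34.1 ≈ 2.6246.
Ideal silver ratio ≈ 2.4142. |2.6246 − 2.4142| / 2.4142 ≈ 8.72% → 8.7%.

8.7%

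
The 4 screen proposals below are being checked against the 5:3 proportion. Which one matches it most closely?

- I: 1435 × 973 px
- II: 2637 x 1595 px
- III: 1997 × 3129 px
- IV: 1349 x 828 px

Ratios (long/short): I ≈ 1.475; II ≈ 1.653; III ≈ 1.567; IV ≈ 1.629.
5:3 ≈ 1.667; option II is nearest (Δ 0.014).

II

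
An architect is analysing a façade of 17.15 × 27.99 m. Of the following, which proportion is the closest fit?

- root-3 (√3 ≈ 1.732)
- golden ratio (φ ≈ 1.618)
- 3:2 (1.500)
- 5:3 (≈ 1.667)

27.99/17.15 ≈ 1.632. Nearest candidates are golden ratio (1.618, off by 0.014) and 5:3 (1.667, off by 0.035).

golden ratio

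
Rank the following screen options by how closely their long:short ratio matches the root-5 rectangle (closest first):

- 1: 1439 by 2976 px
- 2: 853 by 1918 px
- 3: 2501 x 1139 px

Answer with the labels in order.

2, 3, 1

Ratios: 1 = 2976 / 1439 ≈ 2.068; 2 = 1918 / 853 ≈ 2.249; 3 = 2501 / 1139 ≈ 2.196.
|Δ from 2.236|: 1 0.168; 2 0.013; 3 0.040.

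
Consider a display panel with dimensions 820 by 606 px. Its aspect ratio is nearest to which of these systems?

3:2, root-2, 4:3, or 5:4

820/606 ≈ 1.353. Nearest candidates are 4:3 (1.333, off by 0.020) and root-2 (1.414, off by 0.061).

4:3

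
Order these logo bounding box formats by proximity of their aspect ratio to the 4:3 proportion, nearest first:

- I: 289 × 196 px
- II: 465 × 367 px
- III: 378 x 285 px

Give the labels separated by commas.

I: 289/196 ≈ 1.474 → |1.474 − 1.333| = 0.141
II: 465/367 ≈ 1.267 → |1.267 − 1.333| = 0.066
III: 378/285 ≈ 1.326 → |1.326 − 1.333| = 0.007

III, II, I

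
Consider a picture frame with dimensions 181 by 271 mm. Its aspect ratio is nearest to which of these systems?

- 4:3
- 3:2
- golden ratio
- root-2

3:2

Ratio = 271 / 181 ≈ 1.497.
Distances: 4:3 1.333 (Δ 0.164); 3:2 1.500 (Δ 0.003); golden ratio 1.618 (Δ 0.121); root-2 1.414 (Δ 0.083).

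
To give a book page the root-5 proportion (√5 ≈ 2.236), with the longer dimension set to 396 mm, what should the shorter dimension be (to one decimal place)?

root-5 ≈ 2.23607.
Shorter side = 396 ÷ 2.23607 ≈ 177.096 → 177.1 mm.

177.1 mm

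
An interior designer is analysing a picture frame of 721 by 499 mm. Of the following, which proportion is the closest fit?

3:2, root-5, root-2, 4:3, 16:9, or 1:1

Ratio = 721 / 499 ≈ 1.445.
Distances: 3:2 1.500 (Δ 0.055); root-5 2.236 (Δ 0.791); root-2 1.414 (Δ 0.031); 4:3 1.333 (Δ 0.112); 16:9 1.778 (Δ 0.333); 1:1 1.000 (Δ 0.445).

root-2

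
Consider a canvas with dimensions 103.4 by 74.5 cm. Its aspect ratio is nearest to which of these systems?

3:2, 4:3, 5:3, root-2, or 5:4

root-2

Ratio = 103.4 / 74.5 ≈ 1.388.
Distances: 3:2 1.500 (Δ 0.112); 4:3 1.333 (Δ 0.055); 5:3 1.667 (Δ 0.279); root-2 1.414 (Δ 0.026); 5:4 1.250 (Δ 0.138).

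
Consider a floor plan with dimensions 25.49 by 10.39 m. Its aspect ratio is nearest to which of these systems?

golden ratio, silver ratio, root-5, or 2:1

silver ratio

Ratio = 25.49 / 10.39 ≈ 2.453.
Distances: golden ratio 1.618 (Δ 0.835); silver ratio 2.414 (Δ 0.039); root-5 2.236 (Δ 0.217); 2:1 2.000 (Δ 0.453).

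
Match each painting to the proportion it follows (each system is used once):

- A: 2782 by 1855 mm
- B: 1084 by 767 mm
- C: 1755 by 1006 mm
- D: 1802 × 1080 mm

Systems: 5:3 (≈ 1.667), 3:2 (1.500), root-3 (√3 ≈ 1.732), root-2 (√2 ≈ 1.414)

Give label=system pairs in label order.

A = 2782/1855 ≈ 1.500 → 3:2 (1.500)
B = 1084/767 ≈ 1.413 → root-2 (1.414)
C = 1755/1006 ≈ 1.745 → root-3 (1.732)
D = 1802/1080 ≈ 1.669 → 5:3 (1.667)

A=3:2, B=root-2, C=root-3, D=5:3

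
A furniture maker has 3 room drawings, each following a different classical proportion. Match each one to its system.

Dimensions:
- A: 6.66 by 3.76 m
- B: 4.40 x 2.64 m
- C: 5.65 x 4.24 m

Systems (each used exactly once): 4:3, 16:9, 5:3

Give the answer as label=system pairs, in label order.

Ratios: A ≈ 1.771; B ≈ 1.667; C ≈ 1.333.
Targets: 4:3 ≈ 1.333; 16:9 ≈ 1.778; 5:3 ≈ 1.667.

A=16:9, B=5:3, C=4:3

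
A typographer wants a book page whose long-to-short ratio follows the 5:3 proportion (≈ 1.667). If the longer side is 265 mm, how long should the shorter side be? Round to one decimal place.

5:3 ≈ 1.66667.
Shorter side = 265 ÷ 1.66667 ≈ 159.000 → 159.0 mm.

159.0 mm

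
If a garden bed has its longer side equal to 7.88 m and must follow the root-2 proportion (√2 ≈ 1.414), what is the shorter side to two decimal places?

5.57 m

root-2 ≈ 1.41421.
Shorter side = 7.88 ÷ 1.41421 ≈ 5.5720 → 5.57 m.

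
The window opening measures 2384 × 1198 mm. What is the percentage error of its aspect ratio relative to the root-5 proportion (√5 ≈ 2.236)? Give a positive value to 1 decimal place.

11.0%

Ratio = 2384 / 1198 ≈ 1.9900.
Ideal root-5 ≈ 2.2361. |1.9900 − 2.2361| / 2.2361 ≈ 11.01% → 11.0%.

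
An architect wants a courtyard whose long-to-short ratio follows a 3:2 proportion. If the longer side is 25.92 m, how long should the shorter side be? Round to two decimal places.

17.28 m

3:2 = 1.50000.
Shorter side = 25.92 ÷ 1.50000 ≈ 17.2800 → 17.28 m.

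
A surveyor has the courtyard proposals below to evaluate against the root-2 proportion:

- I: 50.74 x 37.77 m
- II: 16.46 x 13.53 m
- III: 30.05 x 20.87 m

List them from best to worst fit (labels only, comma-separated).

Ratios: I = 50.74 / 37.77 ≈ 1.343; II = 16.46 / 13.53 ≈ 1.217; III = 30.05 / 20.87 ≈ 1.440.
|Δ from 1.414|: I 0.071; II 0.197; III 0.026.

III, I, II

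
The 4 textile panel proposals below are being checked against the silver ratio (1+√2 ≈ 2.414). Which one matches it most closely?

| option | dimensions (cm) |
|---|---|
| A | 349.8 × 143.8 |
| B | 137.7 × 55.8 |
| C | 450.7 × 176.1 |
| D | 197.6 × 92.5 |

A

Target silver ratio ≈ 2.414.
A: 2.433 (Δ0.019)  B: 2.468 (Δ0.054)  C: 2.559 (Δ0.145)  D: 2.136 (Δ0.278)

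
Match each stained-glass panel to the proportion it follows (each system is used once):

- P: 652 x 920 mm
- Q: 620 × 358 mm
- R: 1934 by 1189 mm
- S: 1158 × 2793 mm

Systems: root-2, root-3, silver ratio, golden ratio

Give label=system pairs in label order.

P=root-2, Q=root-3, R=golden ratio, S=silver ratio

Ratios: P ≈ 1.411; Q ≈ 1.732; R ≈ 1.627; S ≈ 2.412.
Targets: root-2 ≈ 1.414; root-3 ≈ 1.732; silver ratio ≈ 2.414; golden ratio ≈ 1.618.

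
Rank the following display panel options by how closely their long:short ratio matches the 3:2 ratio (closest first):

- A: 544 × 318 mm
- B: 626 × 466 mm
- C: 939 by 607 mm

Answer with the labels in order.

A: 544/318 ≈ 1.711 → |1.711 − 1.500| = 0.211
B: 626/466 ≈ 1.343 → |1.343 − 1.500| = 0.157
C: 939/607 ≈ 1.547 → |1.547 − 1.500| = 0.047

C, B, A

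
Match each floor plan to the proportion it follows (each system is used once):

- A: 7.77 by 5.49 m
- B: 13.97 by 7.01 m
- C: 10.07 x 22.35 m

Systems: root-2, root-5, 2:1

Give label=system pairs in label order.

Ratios: A ≈ 1.415; B ≈ 1.993; C ≈ 2.219.
Targets: root-2 ≈ 1.414; root-5 ≈ 2.236; 2:1 ≈ 2.000.

A=root-2, B=2:1, C=root-5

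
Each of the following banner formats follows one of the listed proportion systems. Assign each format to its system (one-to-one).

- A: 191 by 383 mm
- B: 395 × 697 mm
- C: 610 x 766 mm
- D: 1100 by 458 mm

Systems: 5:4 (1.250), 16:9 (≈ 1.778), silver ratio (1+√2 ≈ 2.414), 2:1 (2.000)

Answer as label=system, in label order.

A=2:1, B=16:9, C=5:4, D=silver ratio

Ratios: A ≈ 2.005; B ≈ 1.765; C ≈ 1.256; D ≈ 2.402.
Targets: 5:4 ≈ 1.250; 16:9 ≈ 1.778; silver ratio ≈ 2.414; 2:1 ≈ 2.000.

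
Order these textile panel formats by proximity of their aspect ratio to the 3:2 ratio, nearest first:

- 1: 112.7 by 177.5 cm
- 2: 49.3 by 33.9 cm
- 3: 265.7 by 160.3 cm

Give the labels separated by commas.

2, 1, 3

Ratios: 1 = 177.5 / 112.7 ≈ 1.575; 2 = 49.3 / 33.9 ≈ 1.454; 3 = 265.7 / 160.3 ≈ 1.658.
|Δ from 1.500|: 1 0.075; 2 0.046; 3 0.158.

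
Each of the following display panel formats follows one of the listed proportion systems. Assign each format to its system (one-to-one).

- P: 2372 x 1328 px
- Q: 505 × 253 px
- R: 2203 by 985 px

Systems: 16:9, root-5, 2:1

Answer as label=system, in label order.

P = 2372/1328 ≈ 1.786 → 16:9 (1.778)
Q = 505/253 ≈ 1.996 → 2:1 (2.000)
R = 2203/985 ≈ 2.237 → root-5 (2.236)

P=16:9, Q=2:1, R=root-5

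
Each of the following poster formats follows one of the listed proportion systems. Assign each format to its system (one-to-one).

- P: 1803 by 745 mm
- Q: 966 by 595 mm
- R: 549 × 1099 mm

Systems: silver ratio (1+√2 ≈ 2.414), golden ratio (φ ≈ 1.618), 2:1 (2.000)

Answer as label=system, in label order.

P=silver ratio, Q=golden ratio, R=2:1

P = 1803/745 ≈ 2.420 → silver ratio (2.414)
Q = 966/595 ≈ 1.624 → golden ratio (1.618)
R = 1099/549 ≈ 2.002 → 2:1 (2.000)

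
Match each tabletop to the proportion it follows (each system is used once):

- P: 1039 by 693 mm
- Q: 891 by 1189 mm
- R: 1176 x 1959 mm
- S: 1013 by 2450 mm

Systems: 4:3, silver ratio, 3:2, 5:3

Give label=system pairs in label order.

Ratios: P ≈ 1.499; Q ≈ 1.334; R ≈ 1.666; S ≈ 2.419.
Targets: 4:3 ≈ 1.333; silver ratio ≈ 2.414; 3:2 ≈ 1.500; 5:3 ≈ 1.667.

P=3:2, Q=4:3, R=5:3, S=silver ratio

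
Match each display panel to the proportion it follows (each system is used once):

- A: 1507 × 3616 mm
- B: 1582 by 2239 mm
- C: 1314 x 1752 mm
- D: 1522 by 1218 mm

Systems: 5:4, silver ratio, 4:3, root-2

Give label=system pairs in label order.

A=silver ratio, B=root-2, C=4:3, D=5:4

Ratios: A ≈ 2.399; B ≈ 1.415; C ≈ 1.333; D ≈ 1.250.
Targets: 5:4 ≈ 1.250; silver ratio ≈ 2.414; 4:3 ≈ 1.333; root-2 ≈ 1.414.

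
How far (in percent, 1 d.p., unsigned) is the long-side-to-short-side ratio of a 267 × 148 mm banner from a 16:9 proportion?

Ratio = 267 / 148 ≈ 1.8041.
Ideal 16:9 ≈ 1.7778. |1.8041 − 1.7778| / 1.7778 ≈ 1.48% → 1.5%.

1.5%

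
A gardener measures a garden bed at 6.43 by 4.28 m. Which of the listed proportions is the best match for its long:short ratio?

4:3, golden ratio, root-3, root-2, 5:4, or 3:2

6.43/4.28 ≈ 1.502. Nearest candidates are 3:2 (1.500, off by 0.002) and root-2 (1.414, off by 0.088).

3:2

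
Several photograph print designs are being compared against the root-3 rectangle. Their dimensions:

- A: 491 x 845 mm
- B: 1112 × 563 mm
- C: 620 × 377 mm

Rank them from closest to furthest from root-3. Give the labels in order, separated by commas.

A: 845/491 ≈ 1.721 → |1.721 − 1.732| = 0.011
B: 1112/563 ≈ 1.975 → |1.975 − 1.732| = 0.243
C: 620/377 ≈ 1.645 → |1.645 − 1.732| = 0.087

A, C, B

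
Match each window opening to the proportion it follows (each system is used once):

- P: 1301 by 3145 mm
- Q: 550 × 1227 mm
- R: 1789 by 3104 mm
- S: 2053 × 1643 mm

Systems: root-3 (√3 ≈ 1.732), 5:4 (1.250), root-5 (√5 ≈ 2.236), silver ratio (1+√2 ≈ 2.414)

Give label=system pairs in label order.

Ratios: P ≈ 2.417; Q ≈ 2.231; R ≈ 1.735; S ≈ 1.250.
Targets: root-3 ≈ 1.732; 5:4 ≈ 1.250; root-5 ≈ 2.236; silver ratio ≈ 2.414.

P=silver ratio, Q=root-5, R=root-3, S=5:4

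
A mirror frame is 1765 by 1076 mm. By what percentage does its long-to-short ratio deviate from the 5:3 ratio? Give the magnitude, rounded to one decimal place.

1.6%

Ratio = 1765 / 1076 ≈ 1.6403.
Ideal 5:3 ≈ 1.6667. |1.6403 − 1.6667| / 1.6667 ≈ 1.58% → 1.6%.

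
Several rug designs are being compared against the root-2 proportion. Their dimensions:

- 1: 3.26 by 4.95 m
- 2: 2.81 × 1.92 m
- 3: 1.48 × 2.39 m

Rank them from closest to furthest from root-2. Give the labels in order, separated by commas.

Ratios: 1 = 4.95 / 3.26 ≈ 1.518; 2 = 2.81 / 1.92 ≈ 1.464; 3 = 2.39 / 1.48 ≈ 1.615.
|Δ from 1.414|: 1 0.104; 2 0.050; 3 0.201.

2, 1, 3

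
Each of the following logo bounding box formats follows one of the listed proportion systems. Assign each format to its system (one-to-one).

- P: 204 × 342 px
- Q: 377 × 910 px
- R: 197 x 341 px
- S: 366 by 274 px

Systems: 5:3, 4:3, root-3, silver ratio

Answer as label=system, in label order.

P = 342/204 ≈ 1.676 → 5:3 (1.667)
Q = 910/377 ≈ 2.414 → silver ratio (2.414)
R = 341/197 ≈ 1.731 → root-3 (1.732)
S = 366/274 ≈ 1.336 → 4:3 (1.333)

P=5:3, Q=silver ratio, R=root-3, S=4:3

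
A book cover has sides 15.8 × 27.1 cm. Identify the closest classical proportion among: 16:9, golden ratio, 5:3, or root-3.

root-3

27.1/15.8 ≈ 1.715. Nearest candidates are root-3 (1.732, off by 0.017) and 5:3 (1.667, off by 0.048).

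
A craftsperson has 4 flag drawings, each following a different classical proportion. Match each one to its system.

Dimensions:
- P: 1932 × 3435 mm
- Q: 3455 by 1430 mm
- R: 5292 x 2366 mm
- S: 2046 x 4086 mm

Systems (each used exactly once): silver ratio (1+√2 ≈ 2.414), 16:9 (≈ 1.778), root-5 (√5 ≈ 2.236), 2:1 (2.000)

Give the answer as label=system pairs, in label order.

Ratios: P ≈ 1.778; Q ≈ 2.416; R ≈ 2.237; S ≈ 1.997.
Targets: silver ratio ≈ 2.414; 16:9 ≈ 1.778; root-5 ≈ 2.236; 2:1 ≈ 2.000.

P=16:9, Q=silver ratio, R=root-5, S=2:1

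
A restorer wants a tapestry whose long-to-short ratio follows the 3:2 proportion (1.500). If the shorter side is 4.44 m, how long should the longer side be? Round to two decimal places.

3:2 = 1.50000.
Longer side = 4.44 × 1.50000 ≈ 6.6600 → 6.66 m.

6.66 m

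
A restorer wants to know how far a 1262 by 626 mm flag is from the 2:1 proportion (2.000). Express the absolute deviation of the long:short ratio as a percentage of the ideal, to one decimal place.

0.8%

Ratio = 1262 / 626 ≈ 2.0160.
Ideal 2:1 = 2.0000. |2.0160 − 2.0000| / 2.0000 ≈ 0.80% → 0.8%.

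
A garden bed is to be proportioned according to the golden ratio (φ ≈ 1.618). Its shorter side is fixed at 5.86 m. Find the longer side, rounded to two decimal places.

golden ratio ≈ 1.61803.
Longer side = 5.86 × 1.61803 ≈ 9.4817 → 9.48 m.

9.48 m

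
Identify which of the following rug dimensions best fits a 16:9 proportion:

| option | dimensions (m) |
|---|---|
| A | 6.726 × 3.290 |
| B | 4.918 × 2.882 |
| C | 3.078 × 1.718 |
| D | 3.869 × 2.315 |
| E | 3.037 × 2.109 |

Target 16:9 ≈ 1.778.
A: 2.044 (Δ0.266)  B: 1.706 (Δ0.072)  C: 1.792 (Δ0.014)  D: 1.671 (Δ0.107)  E: 1.440 (Δ0.338)

C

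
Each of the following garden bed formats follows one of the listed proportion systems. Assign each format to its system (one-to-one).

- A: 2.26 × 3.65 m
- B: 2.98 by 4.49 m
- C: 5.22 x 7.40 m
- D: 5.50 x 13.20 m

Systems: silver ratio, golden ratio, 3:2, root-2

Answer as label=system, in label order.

A=golden ratio, B=3:2, C=root-2, D=silver ratio

A = 3.65/2.26 ≈ 1.615 → golden ratio (1.618)
B = 4.49/2.98 ≈ 1.507 → 3:2 (1.500)
C = 7.40/5.22 ≈ 1.418 → root-2 (1.414)
D = 13.20/5.50 ≈ 2.400 → silver ratio (2.414)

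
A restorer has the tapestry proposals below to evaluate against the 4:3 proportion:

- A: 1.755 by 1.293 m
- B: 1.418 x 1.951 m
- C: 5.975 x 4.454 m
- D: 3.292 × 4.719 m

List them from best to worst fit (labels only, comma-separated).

C, A, B, D

A: 1.755/1.293 ≈ 1.357 → |1.357 − 1.333| = 0.024
B: 1.951/1.418 ≈ 1.376 → |1.376 − 1.333| = 0.043
C: 5.975/4.454 ≈ 1.341 → |1.341 − 1.333| = 0.008
D: 4.719/3.292 ≈ 1.433 → |1.433 − 1.333| = 0.100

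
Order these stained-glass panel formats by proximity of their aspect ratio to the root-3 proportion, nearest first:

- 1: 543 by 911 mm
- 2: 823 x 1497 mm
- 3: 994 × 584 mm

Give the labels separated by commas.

1: 911/543 ≈ 1.678 → |1.678 − 1.732| = 0.054
2: 1497/823 ≈ 1.819 → |1.819 − 1.732| = 0.087
3: 994/584 ≈ 1.702 → |1.702 − 1.732| = 0.030

3, 1, 2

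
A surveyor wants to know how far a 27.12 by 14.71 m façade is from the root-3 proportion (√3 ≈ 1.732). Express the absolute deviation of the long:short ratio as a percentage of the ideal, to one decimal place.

6.4%

Ratio = 27.12 / 14.71 ≈ 1.8436.
Ideal root-3 ≈ 1.7321. |1.8436 − 1.7321| / 1.7321 ≈ 6.44% → 6.4%.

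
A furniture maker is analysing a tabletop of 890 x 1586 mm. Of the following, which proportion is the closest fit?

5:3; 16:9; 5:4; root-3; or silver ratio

16:9

1586/890 ≈ 1.782. Nearest candidates are 16:9 (1.778, off by 0.004) and root-3 (1.732, off by 0.050).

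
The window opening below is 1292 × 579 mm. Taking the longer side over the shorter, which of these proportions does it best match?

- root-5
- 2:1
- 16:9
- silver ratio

Ratio = 1292 / 579 ≈ 2.231.
Distances: root-5 2.236 (Δ 0.005); 2:1 2.000 (Δ 0.231); 16:9 1.778 (Δ 0.453); silver ratio 2.414 (Δ 0.183).

root-5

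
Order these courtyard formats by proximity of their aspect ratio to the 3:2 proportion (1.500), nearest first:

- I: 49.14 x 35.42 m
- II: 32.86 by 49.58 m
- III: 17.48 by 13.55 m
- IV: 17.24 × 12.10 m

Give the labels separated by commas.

Ratios: I = 49.14 / 35.42 ≈ 1.387; II = 49.58 / 32.86 ≈ 1.509; III = 17.48 / 13.55 ≈ 1.290; IV = 17.24 / 12.10 ≈ 1.425.
|Δ from 1.500|: I 0.113; II 0.009; III 0.210; IV 0.075.

II, IV, I, III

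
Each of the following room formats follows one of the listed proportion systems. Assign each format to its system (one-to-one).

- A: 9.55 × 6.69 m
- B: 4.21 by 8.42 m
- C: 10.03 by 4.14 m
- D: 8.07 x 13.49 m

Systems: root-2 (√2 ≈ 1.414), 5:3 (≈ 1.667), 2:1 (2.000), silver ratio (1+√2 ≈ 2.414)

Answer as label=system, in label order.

A = 9.55/6.69 ≈ 1.428 → root-2 (1.414)
B = 8.42/4.21 ≈ 2.000 → 2:1 (2.000)
C = 10.03/4.14 ≈ 2.423 → silver ratio (2.414)
D = 13.49/8.07 ≈ 1.672 → 5:3 (1.667)

A=root-2, B=2:1, C=silver ratio, D=5:3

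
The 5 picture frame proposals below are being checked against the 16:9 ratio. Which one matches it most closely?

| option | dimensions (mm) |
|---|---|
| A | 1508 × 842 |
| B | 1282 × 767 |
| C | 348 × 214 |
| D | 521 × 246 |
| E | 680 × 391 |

A

Target 16:9 ≈ 1.778.
A: 1.791 (Δ0.013)  B: 1.671 (Δ0.107)  C: 1.626 (Δ0.152)  D: 2.118 (Δ0.340)  E: 1.739 (Δ0.039)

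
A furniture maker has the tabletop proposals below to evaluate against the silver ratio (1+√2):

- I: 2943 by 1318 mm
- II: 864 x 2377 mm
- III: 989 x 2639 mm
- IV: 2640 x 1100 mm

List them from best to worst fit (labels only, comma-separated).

I: 2943/1318 ≈ 2.233 → |2.233 − 2.414| = 0.181
II: 2377/864 ≈ 2.751 → |2.751 − 2.414| = 0.337
III: 2639/989 ≈ 2.668 → |2.668 − 2.414| = 0.254
IV: 2640/1100 ≈ 2.400 → |2.400 − 2.414| = 0.014

IV, I, III, II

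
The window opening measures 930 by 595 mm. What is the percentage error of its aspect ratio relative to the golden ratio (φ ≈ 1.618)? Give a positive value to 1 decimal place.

Ratio = 930 / 595 ≈ 1.5630.
Ideal golden ratio ≈ 1.6180. |1.5630 − 1.6180| / 1.6180 ≈ 3.40% → 3.4%.

3.4%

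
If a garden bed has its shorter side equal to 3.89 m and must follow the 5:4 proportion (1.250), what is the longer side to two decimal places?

5:4 = 1.25000.
Longer side = 3.89 × 1.25000 ≈ 4.8625 → 4.86 m.

4.86 m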